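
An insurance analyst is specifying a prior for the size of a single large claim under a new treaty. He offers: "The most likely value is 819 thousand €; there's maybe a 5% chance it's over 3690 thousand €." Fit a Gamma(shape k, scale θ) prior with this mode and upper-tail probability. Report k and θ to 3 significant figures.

k ≈ 2.08, θ ≈ 757

Gamma(k,θ) with k>1 has mode (k−1)θ, so θ = 819/(k−1).
Need P(X < 3690) = 0.95 with θ tied to k this way. Start at k = 2, θ = 819: P(X<3690) ≈ 0.939.
Too low — raise k to concentrate. Iterating converges to k ≈ 2.08.
Then θ = 819/(2.08−1) ≈ 757.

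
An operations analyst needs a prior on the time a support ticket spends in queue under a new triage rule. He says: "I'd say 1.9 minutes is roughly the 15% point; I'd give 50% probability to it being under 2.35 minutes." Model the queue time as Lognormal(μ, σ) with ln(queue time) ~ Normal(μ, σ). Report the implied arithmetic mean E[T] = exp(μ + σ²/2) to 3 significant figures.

E[T] ≈ 2.4 minutes

If T ~ Lognormal(μ,σ) then ln T ~ Normal(μ,σ), so the p-quantile of ln T is μ + z_p·σ.
ln(1.9) = 0.6419 and ln(2.35) = 0.8544; z_{0.15} = -1.036, z_{0.5} = 0.
σ = (0.8544 − 0.6419)/(0 − (-1.036)) = 0.205.
μ = 0.6419 − (-1.036)·0.205 = 0.854.
E[T] = exp(μ + σ²/2) = exp(0.854 + 0.0210) = 2.4 minutes.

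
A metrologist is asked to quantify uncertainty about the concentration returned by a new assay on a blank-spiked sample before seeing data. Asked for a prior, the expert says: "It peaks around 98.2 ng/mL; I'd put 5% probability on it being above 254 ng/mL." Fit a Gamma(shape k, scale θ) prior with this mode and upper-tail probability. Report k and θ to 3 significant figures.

k ≈ 3.99, θ ≈ 32.8

Gamma(k,θ) with k>1 has mode (k−1)θ, so θ = 98.2/(k−1).
Need P(X < 254) = 0.95 with θ tied to k this way. Start at k = 2, θ = 98.2: P(X<254) ≈ 0.730.
Too low — raise k to concentrate. Iterating converges to k ≈ 3.99.
Then θ = 98.2/(3.99−1) ≈ 32.8.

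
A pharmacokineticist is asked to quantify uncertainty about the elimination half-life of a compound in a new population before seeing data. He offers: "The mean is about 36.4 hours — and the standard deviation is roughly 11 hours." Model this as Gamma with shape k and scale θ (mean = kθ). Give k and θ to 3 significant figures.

For Gamma(k, scale θ): mean = kθ, variance = kθ², so CV = 1/√k.
CV = SD/mean = 11/36.4 = 0.3022, hence k = 1/CV² = 11.
Then θ = mean/k = 36.4/11 = 3.32.

k ≈ 11, θ ≈ 3.32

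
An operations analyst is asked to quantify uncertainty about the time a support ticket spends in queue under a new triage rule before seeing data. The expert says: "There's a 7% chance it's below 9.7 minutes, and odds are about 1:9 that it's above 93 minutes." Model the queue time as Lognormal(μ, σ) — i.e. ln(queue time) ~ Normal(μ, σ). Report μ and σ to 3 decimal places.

If T ~ Lognormal(μ,σ) then ln T ~ Normal(μ,σ), so the p-quantile of ln T is μ + z_p·σ.
ln(9.7) = 2.272 and ln(93) = 4.533; z_{0.07} = -1.476, z_{0.9} = 1.282.
σ = (4.533 − 2.272)/(1.282 − (-1.476)) = 0.820.
μ = 2.272 − (-1.476)·0.820 = 3.482.

μ ≈ 3.482, σ ≈ 0.820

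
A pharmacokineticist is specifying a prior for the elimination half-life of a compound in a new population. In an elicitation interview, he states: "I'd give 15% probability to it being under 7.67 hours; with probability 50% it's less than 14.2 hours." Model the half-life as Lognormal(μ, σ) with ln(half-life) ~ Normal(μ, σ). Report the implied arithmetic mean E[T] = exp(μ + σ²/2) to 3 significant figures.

If T ~ Lognormal(μ,σ) then ln T ~ Normal(μ,σ), so the p-quantile of ln T is μ + z_p·σ.
ln(7.67) = 2.037 and ln(14.2) = 2.653; z_{0.15} = -1.036, z_{0.5} = 0.
σ = (2.653 − 2.037)/(0 − (-1.036)) = 0.594.
μ = 2.037 − (-1.036)·0.594 = 2.653.
E[T] = exp(μ + σ²/2) = exp(2.653 + 0.1766) = 16.9 hours.

E[T] ≈ 16.9 hours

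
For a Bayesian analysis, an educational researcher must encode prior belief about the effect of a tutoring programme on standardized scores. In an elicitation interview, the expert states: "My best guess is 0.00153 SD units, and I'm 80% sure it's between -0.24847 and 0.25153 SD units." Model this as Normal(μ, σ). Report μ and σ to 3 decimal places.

μ = 0.002, σ = 0.195

A symmetric 80% interval runs μ ± z·σ with z = 1.282.
Half-width = 0.25, so σ = 0.25/1.282 = 0.195.
μ is the stated best guess, 0.002.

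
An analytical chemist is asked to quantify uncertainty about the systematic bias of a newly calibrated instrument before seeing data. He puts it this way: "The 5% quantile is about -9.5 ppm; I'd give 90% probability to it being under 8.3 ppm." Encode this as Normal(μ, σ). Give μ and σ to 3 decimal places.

The p-quantile of Normal(μ,σ) is μ + z_p·σ, with z_{0.05} = -1.645 and z_{0.9} = 1.282.
Eliminate σ: μ = (z₂·x₁ − z₁·x₂)/(z₂ − z₁) = (1.282·-9.5 − (-1.645)·8.3)/2.926 = 0.505.
Then σ = (x₂ − x₁)/(z₂ − z₁) = (8.3 − -9.5)/2.926 = 6.083.

μ = 0.505, σ = 6.083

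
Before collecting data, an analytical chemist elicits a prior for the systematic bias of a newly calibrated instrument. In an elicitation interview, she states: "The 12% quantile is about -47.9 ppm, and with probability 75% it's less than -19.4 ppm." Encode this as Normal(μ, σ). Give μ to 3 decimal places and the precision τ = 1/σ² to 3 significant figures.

For Normal(μ,σ), the p-quantile is μ + z_p·σ. Here z_{0.12} = -1.175, z_{0.75} = 0.6745.
So -47.9 = μ − 1.175σ and -19.4 = μ + 0.6745σ.
Subtracting: σ = (-19.4 − -47.9)/(0.6745 − (-1.175)) = 15.410.
Then μ = -47.9 − (-1.175)·15.410 = -29.794.
Precision τ = 1/σ² = 1/15.41² = 0.00421.

μ = -29.794, τ = 0.00421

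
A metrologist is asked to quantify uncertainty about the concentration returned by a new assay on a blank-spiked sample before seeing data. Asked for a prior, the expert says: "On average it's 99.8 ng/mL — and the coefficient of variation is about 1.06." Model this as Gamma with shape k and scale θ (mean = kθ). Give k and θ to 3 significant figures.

k ≈ 0.89, θ ≈ 112

For Gamma(k, scale θ): mean = kθ, variance = kθ², so CV = 1/√k.
CV = 1.06, hence k = 1/CV² = 0.89.
Then θ = mean/k = 99.8/0.89 = 112.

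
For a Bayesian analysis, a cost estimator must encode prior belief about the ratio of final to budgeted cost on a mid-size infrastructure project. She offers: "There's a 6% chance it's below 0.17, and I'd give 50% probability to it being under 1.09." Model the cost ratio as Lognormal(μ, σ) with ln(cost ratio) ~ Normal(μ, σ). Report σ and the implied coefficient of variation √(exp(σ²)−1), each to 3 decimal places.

σ ≈ 1.195, CV ≈ 1.781

If T ~ Lognormal(μ,σ) then ln T ~ Normal(μ,σ), so the p-quantile of ln T is μ + z_p·σ.
ln(0.17) = -1.772 and ln(1.09) = 0.08618; z_{0.06} = -1.555, z_{0.5} = 0.
σ = (0.08618 − -1.772)/(0 − (-1.555)) = 1.195.
μ = -1.772 − (-1.555)·1.195 = 0.086.
CV = √(exp(σ²)−1) = √(exp(1.4283)−1) = 1.781.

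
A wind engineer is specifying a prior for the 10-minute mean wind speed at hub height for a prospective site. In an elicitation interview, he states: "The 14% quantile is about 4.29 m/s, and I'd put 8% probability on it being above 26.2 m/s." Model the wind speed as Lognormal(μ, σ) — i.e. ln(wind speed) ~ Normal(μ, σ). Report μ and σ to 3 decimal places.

μ ≈ 2.243, σ ≈ 0.728

If T ~ Lognormal(μ,σ) then ln T ~ Normal(μ,σ), so the p-quantile of ln T is μ + z_p·σ.
ln(4.29) = 1.456 and ln(26.2) = 3.266; z_{0.14} = -1.08, z_{0.92} = 1.405.
σ = (3.266 − 1.456)/(1.405 − (-1.08)) = 0.728.
μ = 1.456 − (-1.08)·0.728 = 2.243.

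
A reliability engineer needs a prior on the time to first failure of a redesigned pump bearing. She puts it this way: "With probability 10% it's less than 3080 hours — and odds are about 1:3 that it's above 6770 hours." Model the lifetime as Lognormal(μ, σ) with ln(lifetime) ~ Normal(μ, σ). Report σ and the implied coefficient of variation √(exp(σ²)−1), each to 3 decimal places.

If T ~ Lognormal(μ,σ) then ln T ~ Normal(μ,σ), so the p-quantile of ln T is μ + z_p·σ.
ln(3080) = 8.033 and ln(6770) = 8.82; z_{0.1} = -1.282, z_{0.75} = 0.6745.
σ = (8.82 − 8.033)/(0.6745 − (-1.282)) = 0.403.
μ = 8.033 − (-1.282)·0.403 = 8.549.
CV = √(exp(σ²)−1) = √(exp(0.1621)−1) = 0.420.

σ ≈ 0.403, CV ≈ 0.420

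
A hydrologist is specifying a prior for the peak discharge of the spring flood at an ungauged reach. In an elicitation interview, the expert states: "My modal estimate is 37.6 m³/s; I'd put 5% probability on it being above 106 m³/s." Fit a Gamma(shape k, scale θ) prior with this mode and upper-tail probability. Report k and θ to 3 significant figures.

k ≈ 3.49, θ ≈ 15.1

Gamma(k,θ) with k>1 has mode (k−1)θ, so θ = 37.6/(k−1).
Need P(X < 106) = 0.95 with θ tied to k this way. Start at k = 2, θ = 37.6: P(X<106) ≈ 0.772.
Too low — raise k to concentrate. Iterating converges to k ≈ 3.49.
Then θ = 37.6/(3.49−1) ≈ 15.1.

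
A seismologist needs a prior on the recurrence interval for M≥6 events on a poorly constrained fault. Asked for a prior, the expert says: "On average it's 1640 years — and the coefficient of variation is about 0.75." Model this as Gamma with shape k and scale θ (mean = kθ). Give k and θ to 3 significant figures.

k ≈ 1.78, θ ≈ 922

For Gamma(k, scale θ): mean = kθ, variance = kθ², so CV = 1/√k.
CV = 0.75, hence k = 1/CV² = 1.78.
Then θ = mean/k = 1640/1.78 = 922.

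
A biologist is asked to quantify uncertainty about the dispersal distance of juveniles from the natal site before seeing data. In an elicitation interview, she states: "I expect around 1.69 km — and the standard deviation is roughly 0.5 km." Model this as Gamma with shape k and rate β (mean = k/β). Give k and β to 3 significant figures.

k ≈ 11.4, β ≈ 6.76

For Gamma(k, rate β): mean = k/β, variance = k/β², so CV = 1/√k.
CV = SD/mean = 0.5/1.69 = 0.2959, hence k = 1/CV² = 11.4.
Then β = k/mean = 11.4/1.69 = 6.76.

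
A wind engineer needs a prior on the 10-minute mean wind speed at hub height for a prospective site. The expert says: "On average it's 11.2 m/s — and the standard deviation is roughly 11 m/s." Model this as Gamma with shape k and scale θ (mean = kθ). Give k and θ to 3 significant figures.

k ≈ 1.04, θ ≈ 10.8

For Gamma(k, scale θ): mean = kθ, variance = kθ², so CV = 1/√k.
CV = SD/mean = 11/11.2 = 0.9821, hence k = 1/CV² = 1.04.
Then θ = mean/k = 11.2/1.04 = 10.8.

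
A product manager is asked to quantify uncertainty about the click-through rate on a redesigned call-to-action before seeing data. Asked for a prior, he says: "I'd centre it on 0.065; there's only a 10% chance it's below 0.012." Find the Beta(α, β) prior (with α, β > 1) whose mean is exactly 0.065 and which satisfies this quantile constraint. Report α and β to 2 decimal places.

α ≈ 1.38, β ≈ 19.88

With mean 0.065 fixed, write α = 0.065s, β = 0.935s where s = α+β.
Need P(θ < 0.012) = 0.1 under Beta(0.065s, 0.935s). Normal approximation: (q−m)/√(m(1−m)/s) ≈ z_{0.1} = -1.28, so s ≈ 0.065·0.935·(-1.28)²/(0.012−0.065)² = 35.5.
At s = 35.5: P(θ<0.012) ≈ 0.035. Adjusting to match 0.1 gives s ≈ 21.26.
So α = 0.065·21.26 ≈ 1.38, β = 0.935·21.26 ≈ 19.88.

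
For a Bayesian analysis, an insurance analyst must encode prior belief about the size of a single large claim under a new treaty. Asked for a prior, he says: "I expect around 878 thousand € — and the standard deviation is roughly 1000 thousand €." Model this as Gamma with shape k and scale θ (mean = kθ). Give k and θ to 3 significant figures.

For Gamma(k, scale θ): mean = kθ, variance = kθ², so CV = 1/√k.
CV = SD/mean = 1000/878 = 1.139, hence k = 1/CV² = 0.771.
Then θ = mean/k = 878/0.771 = 1140.

k ≈ 0.771, θ ≈ 1140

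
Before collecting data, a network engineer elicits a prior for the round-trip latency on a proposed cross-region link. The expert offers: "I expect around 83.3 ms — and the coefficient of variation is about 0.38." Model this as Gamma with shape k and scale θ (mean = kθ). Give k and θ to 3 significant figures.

k ≈ 6.93, θ ≈ 12

For Gamma(k, scale θ): mean = kθ, variance = kθ², so CV = 1/√k.
CV = 0.38, hence k = 1/CV² = 6.93.
Then θ = mean/k = 83.3/6.93 = 12.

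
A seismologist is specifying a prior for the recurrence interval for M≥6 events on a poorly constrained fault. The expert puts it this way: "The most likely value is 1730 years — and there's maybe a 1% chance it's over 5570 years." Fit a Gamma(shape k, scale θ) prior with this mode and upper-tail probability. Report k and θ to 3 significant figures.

k ≈ 4.24, θ ≈ 535

Gamma(k,θ) with k>1 has mode (k−1)θ, so θ = 1730/(k−1).
Need P(X < 5570) = 0.99 with θ tied to k this way. Start at k = 2, θ = 1730: P(X<5570) ≈ 0.831.
Too low — raise k to concentrate. Iterating converges to k ≈ 4.24.
Then θ = 1730/(4.24−1) ≈ 535.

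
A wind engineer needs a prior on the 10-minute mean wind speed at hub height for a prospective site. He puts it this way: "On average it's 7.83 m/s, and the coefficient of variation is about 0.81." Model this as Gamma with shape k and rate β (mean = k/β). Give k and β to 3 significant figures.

For Gamma(k, rate β): mean = k/β, variance = k/β², so CV = 1/√k.
CV = 0.81, hence k = 1/CV² = 1.52.
Then β = k/mean = 1.52/7.83 = 0.195.

k ≈ 1.52, β ≈ 0.195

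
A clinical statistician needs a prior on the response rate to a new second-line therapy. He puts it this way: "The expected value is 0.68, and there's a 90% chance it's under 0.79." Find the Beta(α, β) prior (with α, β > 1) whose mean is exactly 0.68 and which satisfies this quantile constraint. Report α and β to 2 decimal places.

α ≈ 18.70, β ≈ 8.80

With mean 0.68 fixed, write α = 0.68s, β = 0.32s where s = α+β.
Need P(θ < 0.79) = 0.9 under Beta(0.68s, 0.32s). Normal approximation: (q−m)/√(m(1−m)/s) ≈ z_{0.9} = 1.28, so s ≈ 0.68·0.32·(1.28)²/(0.79−0.68)² = 29.5.
At s = 29.5: P(θ<0.79) ≈ 0.909. Adjusting to match 0.9 gives s ≈ 27.49.
So α = 0.68·27.49 ≈ 18.70, β = 0.32·27.49 ≈ 8.80.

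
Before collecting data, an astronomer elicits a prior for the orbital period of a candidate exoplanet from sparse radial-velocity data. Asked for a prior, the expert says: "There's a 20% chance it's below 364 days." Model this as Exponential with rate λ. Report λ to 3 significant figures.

P(T < 364.0) = 1 − e^(−λ·364.0) = 0.2, so λ = −ln(1−0.2)/364.0 = −ln(0.8)/364.0 = 0.000613.

λ ≈ 0.000613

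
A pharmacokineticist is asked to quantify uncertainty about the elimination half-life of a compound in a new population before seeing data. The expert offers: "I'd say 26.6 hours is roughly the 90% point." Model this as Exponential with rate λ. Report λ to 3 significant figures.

λ ≈ 0.0866

P(T < 26.6) = 1 − e^(−λ·26.6) = 0.9, so λ = −ln(1−0.9)/26.6 = −ln(0.1)/26.6 = 0.0866.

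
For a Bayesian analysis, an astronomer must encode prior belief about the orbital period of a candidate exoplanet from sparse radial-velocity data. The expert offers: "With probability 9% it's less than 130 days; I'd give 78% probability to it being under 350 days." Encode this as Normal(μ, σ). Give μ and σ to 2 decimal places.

The p-quantile of Normal(μ,σ) is μ + z_p·σ, with z_{0.09} = -1.341 and z_{0.78} = 0.7722.
Eliminate σ: μ = (z₂·x₁ − z₁·x₂)/(z₂ − z₁) = (0.7722·130 − (-1.341)·350)/2.113 = 269.60.
Then σ = (x₂ − x₁)/(z₂ − z₁) = (350 − 130)/2.113 = 104.12.

μ = 269.60, σ = 104.12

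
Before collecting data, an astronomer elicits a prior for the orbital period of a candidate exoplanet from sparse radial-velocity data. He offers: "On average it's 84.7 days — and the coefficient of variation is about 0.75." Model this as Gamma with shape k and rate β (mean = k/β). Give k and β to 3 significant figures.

For Gamma(k, rate β): mean = k/β, variance = k/β², so CV = 1/√k.
CV = 0.75, hence k = 1/CV² = 1.78.
Then β = k/mean = 1.78/84.7 = 0.021.

k ≈ 1.78, β ≈ 0.021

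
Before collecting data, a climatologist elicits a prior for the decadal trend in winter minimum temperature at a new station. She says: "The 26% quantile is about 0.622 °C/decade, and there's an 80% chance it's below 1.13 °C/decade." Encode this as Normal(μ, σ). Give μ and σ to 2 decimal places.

For Normal(μ,σ), the p-quantile is μ + z_p·σ. Here z_{0.26} = -0.6433, z_{0.8} = 0.8416.
So 0.622 = μ − 0.6433σ and 1.13 = μ + 0.8416σ.
Subtracting: σ = (1.13 − 0.622)/(0.8416 − (-0.6433)) = 0.34.
Then μ = 0.622 − (-0.6433)·0.34 = 0.84.

μ = 0.84, σ = 0.34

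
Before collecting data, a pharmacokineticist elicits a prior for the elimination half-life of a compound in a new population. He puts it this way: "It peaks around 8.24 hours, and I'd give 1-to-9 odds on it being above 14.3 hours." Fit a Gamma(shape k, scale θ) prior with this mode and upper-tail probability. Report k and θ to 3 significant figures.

Gamma(k,θ) with k>1 has mode (k−1)θ, so θ = 8.24/(k−1).
Need P(X < 14.3) = 0.9 with θ tied to k this way. Start at k = 2, θ = 8.24: P(X<14.3) ≈ 0.518.
Too low — raise k to concentrate. Iterating converges to k ≈ 7.24.
Then θ = 8.24/(7.24−1) ≈ 1.32.

k ≈ 7.24, θ ≈ 1.32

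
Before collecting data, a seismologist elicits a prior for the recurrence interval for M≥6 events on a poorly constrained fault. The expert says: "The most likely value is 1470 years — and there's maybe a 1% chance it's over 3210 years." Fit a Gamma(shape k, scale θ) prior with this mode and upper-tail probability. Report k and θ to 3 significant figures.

k ≈ 8.92, θ ≈ 186

Gamma(k,θ) with k>1 has mode (k−1)θ, so θ = 1470/(k−1).
Need P(X < 3210) = 0.99 with θ tied to k this way. Start at k = 2, θ = 1470: P(X<3210) ≈ 0.641.
Too low — raise k to concentrate. Iterating converges to k ≈ 8.92.
Then θ = 1470/(8.92−1) ≈ 186.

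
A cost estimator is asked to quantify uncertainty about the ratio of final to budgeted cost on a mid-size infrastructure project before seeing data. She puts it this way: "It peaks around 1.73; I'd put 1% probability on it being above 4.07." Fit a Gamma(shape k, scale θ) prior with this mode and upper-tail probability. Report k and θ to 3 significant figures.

Gamma(k,θ) with k>1 has mode (k−1)θ, so θ = 1.73/(k−1).
Need P(X < 4.07) = 0.99 with θ tied to k this way. Start at k = 2, θ = 1.73: P(X<4.07) ≈ 0.681.
Too low — raise k to concentrate. Iterating converges to k ≈ 7.5.
Then θ = 1.73/(7.5−1) ≈ 0.266.

k ≈ 7.5, θ ≈ 0.266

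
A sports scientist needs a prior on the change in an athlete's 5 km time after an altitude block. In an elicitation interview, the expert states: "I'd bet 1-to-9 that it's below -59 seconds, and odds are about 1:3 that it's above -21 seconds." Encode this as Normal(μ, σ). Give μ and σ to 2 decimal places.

The p-quantile of Normal(μ,σ) is μ + z_p·σ, with z_{0.1} = -1.282 and z_{0.75} = 0.6745.
Eliminate σ: μ = (z₂·x₁ − z₁·x₂)/(z₂ − z₁) = (0.6745·-59 − (-1.282)·-21)/1.956 = -34.10.
Then σ = (x₂ − x₁)/(z₂ − z₁) = (-21 − -59)/1.956 = 19.43.

μ = -34.10, σ = 19.43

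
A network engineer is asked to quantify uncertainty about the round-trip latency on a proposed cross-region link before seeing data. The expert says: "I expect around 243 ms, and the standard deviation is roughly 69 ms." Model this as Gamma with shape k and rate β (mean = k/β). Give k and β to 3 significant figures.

For Gamma(k, rate β): mean = k/β, variance = k/β², so CV = 1/√k.
CV = SD/mean = 69/243 = 0.284, hence k = 1/CV² = 12.4.
Then β = k/mean = 12.4/243 = 0.051.

k ≈ 12.4, β ≈ 0.051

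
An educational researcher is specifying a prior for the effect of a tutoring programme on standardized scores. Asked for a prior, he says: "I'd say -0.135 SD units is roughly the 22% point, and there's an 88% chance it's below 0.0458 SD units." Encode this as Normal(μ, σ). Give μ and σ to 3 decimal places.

The p-quantile of Normal(μ,σ) is μ + z_p·σ, with z_{0.22} = -0.7722 and z_{0.88} = 1.175.
Eliminate σ: μ = (z₂·x₁ − z₁·x₂)/(z₂ − z₁) = (1.175·-0.135 − (-0.7722)·0.0458)/1.947 = -0.063.
Then σ = (x₂ − x₁)/(z₂ − z₁) = (0.0458 − -0.135)/1.947 = 0.093.

μ = -0.063, σ = 0.093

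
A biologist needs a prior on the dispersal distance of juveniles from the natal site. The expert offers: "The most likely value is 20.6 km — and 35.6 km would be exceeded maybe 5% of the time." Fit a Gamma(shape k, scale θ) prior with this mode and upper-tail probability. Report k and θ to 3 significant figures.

Gamma(k,θ) with k>1 has mode (k−1)θ, so θ = 20.6/(k−1).
Need P(X < 35.6) = 0.95 with θ tied to k this way. Start at k = 2, θ = 20.6: P(X<35.6) ≈ 0.515.
Too low — raise k to concentrate. Iterating converges to k ≈ 10.3.
Then θ = 20.6/(10.3−1) ≈ 2.21.

k ≈ 10.3, θ ≈ 2.21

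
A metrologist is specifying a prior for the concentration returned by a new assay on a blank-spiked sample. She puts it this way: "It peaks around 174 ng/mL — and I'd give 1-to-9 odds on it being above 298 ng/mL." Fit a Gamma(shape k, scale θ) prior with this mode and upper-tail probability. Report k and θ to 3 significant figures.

Gamma(k,θ) with k>1 has mode (k−1)θ, so θ = 174/(k−1).
Need P(X < 298) = 0.9 with θ tied to k this way. Start at k = 2, θ = 174: P(X<298) ≈ 0.511.
Too low — raise k to concentrate. Iterating converges to k ≈ 7.55.
Then θ = 174/(7.55−1) ≈ 26.6.

k ≈ 7.55, θ ≈ 26.6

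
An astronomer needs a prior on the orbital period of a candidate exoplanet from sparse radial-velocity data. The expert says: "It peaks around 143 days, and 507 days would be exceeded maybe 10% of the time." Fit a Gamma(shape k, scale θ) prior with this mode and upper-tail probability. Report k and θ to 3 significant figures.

k ≈ 2.17, θ ≈ 123

Gamma(k,θ) with k>1 has mode (k−1)θ, so θ = 143/(k−1).
Need P(X < 507) = 0.9 with θ tied to k this way. Start at k = 2, θ = 143: P(X<507) ≈ 0.869.
Too low — raise k to concentrate. Iterating converges to k ≈ 2.17.
Then θ = 143/(2.17−1) ≈ 123.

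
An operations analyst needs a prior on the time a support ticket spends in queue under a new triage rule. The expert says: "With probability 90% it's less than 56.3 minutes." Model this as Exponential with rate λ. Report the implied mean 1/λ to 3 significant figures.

P(T < 56.3) = 1 − e^(−λ·56.3) = 0.9, so λ = −ln(1−0.9)/56.3 = −ln(0.1)/56.3 = 0.0409.
Mean = 1/λ = 24.5 minutes.

mean ≈ 24.5 minutes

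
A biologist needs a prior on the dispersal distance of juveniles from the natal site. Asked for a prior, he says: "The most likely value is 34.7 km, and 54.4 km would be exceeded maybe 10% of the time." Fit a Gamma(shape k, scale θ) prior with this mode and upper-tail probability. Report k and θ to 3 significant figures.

k ≈ 10.3, θ ≈ 3.75

Gamma(k,θ) with k>1 has mode (k−1)θ, so θ = 34.7/(k−1).
Need P(X < 54.4) = 0.9 with θ tied to k this way. Start at k = 2, θ = 34.7: P(X<54.4) ≈ 0.465.
Too low — raise k to concentrate. Iterating converges to k ≈ 10.3.
Then θ = 34.7/(10.3−1) ≈ 3.75.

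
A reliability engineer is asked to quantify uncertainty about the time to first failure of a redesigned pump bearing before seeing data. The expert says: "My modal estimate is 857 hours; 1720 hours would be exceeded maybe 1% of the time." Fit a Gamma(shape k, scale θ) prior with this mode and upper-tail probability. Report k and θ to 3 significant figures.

k ≈ 11.1, θ ≈ 84.7

Gamma(k,θ) with k>1 has mode (k−1)θ, so θ = 857/(k−1).
Need P(X < 1720) = 0.99 with θ tied to k this way. Start at k = 2, θ = 857: P(X<1720) ≈ 0.596.
Too low — raise k to concentrate. Iterating converges to k ≈ 11.1.
Then θ = 857/(11.1−1) ≈ 84.7.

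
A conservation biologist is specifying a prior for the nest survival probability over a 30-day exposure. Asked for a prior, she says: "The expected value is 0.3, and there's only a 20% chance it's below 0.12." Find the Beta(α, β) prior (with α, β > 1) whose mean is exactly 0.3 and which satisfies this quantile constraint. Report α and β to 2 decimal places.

α ≈ 1.40, β ≈ 3.26

With mean 0.3 fixed, write α = 0.3s, β = 0.7s where s = α+β.
Need P(θ < 0.12) = 0.2 under Beta(0.3s, 0.7s). Normal approximation: (q−m)/√(m(1−m)/s) ≈ z_{0.2} = -0.842, so s ≈ 0.3·0.7·(-0.842)²/(0.12−0.3)² = 4.6.
At s = 4.6: P(θ<0.12) ≈ 0.202. Adjusting to match 0.2 gives s ≈ 4.65.
So α = 0.3·4.65 ≈ 1.40, β = 0.7·4.65 ≈ 3.26.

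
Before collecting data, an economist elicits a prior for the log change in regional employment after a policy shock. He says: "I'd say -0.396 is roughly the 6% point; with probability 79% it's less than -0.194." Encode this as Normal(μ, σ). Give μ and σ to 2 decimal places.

μ = -0.26, σ = 0.09

The p-quantile of Normal(μ,σ) is μ + z_p·σ, with z_{0.06} = -1.555 and z_{0.79} = 0.8064.
Eliminate σ: μ = (z₂·x₁ − z₁·x₂)/(z₂ − z₁) = (0.8064·-0.396 − (-1.555)·-0.194)/2.361 = -0.26.
Then σ = (x₂ − x₁)/(z₂ − z₁) = (-0.194 − -0.396)/2.361 = 0.09.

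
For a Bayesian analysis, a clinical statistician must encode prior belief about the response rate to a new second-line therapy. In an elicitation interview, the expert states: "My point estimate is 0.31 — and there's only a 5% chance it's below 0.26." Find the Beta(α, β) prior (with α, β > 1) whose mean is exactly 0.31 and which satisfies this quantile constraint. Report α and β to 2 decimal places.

With mean 0.31 fixed, write α = 0.31s, β = 0.69s where s = α+β.
Need P(θ < 0.26) = 0.05 under Beta(0.31s, 0.69s). Normal approximation: (q−m)/√(m(1−m)/s) ≈ z_{0.05} = -1.64, so s ≈ 0.31·0.69·(-1.64)²/(0.26−0.31)² = 231.5.
At s = 231.5: P(θ<0.26) ≈ 0.046. Adjusting to match 0.05 gives s ≈ 221.68.
So α = 0.31·221.68 ≈ 68.72, β = 0.69·221.68 ≈ 152.96.

α ≈ 68.72, β ≈ 152.96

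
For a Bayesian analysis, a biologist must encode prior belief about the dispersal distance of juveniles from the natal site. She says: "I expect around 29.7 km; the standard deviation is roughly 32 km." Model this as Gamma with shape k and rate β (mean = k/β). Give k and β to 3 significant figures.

For Gamma(k, rate β): mean = k/β, variance = k/β², so CV = 1/√k.
CV = SD/mean = 32/29.7 = 1.077, hence k = 1/CV² = 0.861.
Then β = k/mean = 0.861/29.7 = 0.029.

k ≈ 0.861, β ≈ 0.029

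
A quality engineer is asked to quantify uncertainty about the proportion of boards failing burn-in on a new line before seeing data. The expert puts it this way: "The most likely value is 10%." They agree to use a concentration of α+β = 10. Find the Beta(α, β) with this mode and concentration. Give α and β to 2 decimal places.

For α,β > 1 the Beta mode is (α−1)/(α+β−2). With α+β = 10, the mode is (α−1)/8.
Set (α−1)/8 = 0.1 → α = 1 + 0.1·8 = 1.80.
β = 10 − α = 8.20.

α = 1.80, β = 8.20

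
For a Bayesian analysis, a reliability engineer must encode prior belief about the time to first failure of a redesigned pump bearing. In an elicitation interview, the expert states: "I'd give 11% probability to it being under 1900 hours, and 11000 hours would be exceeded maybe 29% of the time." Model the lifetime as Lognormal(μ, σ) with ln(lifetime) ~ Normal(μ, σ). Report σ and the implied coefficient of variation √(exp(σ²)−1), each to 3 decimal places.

If T ~ Lognormal(μ,σ) then ln T ~ Normal(μ,σ), so the p-quantile of ln T is μ + z_p·σ.
ln(1900) = 7.55 and ln(11000) = 9.306; z_{0.11} = -1.227, z_{0.71} = 0.5534.
σ = (9.306 − 7.55)/(0.5534 − (-1.227)) = 0.987.
μ = 7.55 − (-1.227)·0.987 = 8.760.
CV = √(exp(σ²)−1) = √(exp(0.9734)−1) = 1.283.

σ ≈ 0.987, CV ≈ 1.283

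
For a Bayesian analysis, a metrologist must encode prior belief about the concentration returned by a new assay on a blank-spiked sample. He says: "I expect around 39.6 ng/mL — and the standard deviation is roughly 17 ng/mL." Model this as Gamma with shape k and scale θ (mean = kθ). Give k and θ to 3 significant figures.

For Gamma(k, scale θ): mean = kθ, variance = kθ², so CV = 1/√k.
CV = SD/mean = 17/39.6 = 0.4293, hence k = 1/CV² = 5.43.
Then θ = mean/k = 39.6/5.43 = 7.3.

k ≈ 5.43, θ ≈ 7.3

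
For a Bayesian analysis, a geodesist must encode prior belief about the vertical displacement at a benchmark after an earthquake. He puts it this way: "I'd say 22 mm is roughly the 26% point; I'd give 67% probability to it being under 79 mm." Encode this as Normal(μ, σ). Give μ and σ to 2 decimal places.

The p-quantile of Normal(μ,σ) is μ + z_p·σ, with z_{0.26} = -0.6433 and z_{0.67} = 0.4399.
Eliminate σ: μ = (z₂·x₁ − z₁·x₂)/(z₂ − z₁) = (0.4399·22 − (-0.6433)·79)/1.083 = 55.85.
Then σ = (x₂ − x₁)/(z₂ − z₁) = (79 − 22)/1.083 = 52.62.

μ = 55.85, σ = 52.62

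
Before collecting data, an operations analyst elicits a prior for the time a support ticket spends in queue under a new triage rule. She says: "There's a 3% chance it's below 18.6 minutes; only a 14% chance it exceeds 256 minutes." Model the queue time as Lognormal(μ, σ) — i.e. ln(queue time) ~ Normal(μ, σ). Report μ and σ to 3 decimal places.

If T ~ Lognormal(μ,σ) then ln T ~ Normal(μ,σ), so the p-quantile of ln T is μ + z_p·σ.
ln(18.6) = 2.923 and ln(256) = 5.545; z_{0.03} = -1.881, z_{0.86} = 1.08.
σ = (5.545 − 2.923)/(1.08 − (-1.881)) = 0.885.
μ = 2.923 − (-1.881)·0.885 = 4.589.

μ ≈ 4.589, σ ≈ 0.885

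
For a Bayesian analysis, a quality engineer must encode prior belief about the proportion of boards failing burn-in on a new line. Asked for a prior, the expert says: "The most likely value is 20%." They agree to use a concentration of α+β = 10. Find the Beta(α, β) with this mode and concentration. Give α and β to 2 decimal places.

For α,β > 1 the Beta mode is (α−1)/(α+β−2). With α+β = 10, the mode is (α−1)/8.
Set (α−1)/8 = 0.2 → α = 1 + 0.2·8 = 2.60.
β = 10 − α = 7.40.

α = 2.60, β = 7.40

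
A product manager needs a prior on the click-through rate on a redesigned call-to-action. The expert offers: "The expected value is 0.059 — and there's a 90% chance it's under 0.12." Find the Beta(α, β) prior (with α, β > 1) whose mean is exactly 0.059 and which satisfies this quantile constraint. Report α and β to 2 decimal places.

With mean 0.059 fixed, write α = 0.059s, β = 0.941s where s = α+β.
Need P(θ < 0.12) = 0.9 under Beta(0.059s, 0.941s). Normal approximation: (q−m)/√(m(1−m)/s) ≈ z_{0.9} = 1.28, so s ≈ 0.059·0.941·(1.28)²/(0.12−0.059)² = 24.5.
At s = 24.5: P(θ<0.12) ≈ 0.894. Adjusting to match 0.9 gives s ≈ 26.57.
So α = 0.059·26.57 ≈ 1.57, β = 0.941·26.57 ≈ 25.00.

α ≈ 1.57, β ≈ 25.00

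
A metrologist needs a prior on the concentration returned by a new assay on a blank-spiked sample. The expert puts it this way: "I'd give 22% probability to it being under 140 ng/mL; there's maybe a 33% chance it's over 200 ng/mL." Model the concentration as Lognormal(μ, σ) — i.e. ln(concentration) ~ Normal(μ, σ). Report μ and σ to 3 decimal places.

If T ~ Lognormal(μ,σ) then ln T ~ Normal(μ,σ), so the p-quantile of ln T is μ + z_p·σ.
ln(140) = 4.942 and ln(200) = 5.298; z_{0.22} = -0.7722, z_{0.67} = 0.4399.
σ = (5.298 − 4.942)/(0.4399 − (-0.7722)) = 0.294.
μ = 4.942 − (-0.7722)·0.294 = 5.169.

μ ≈ 5.169, σ ≈ 0.294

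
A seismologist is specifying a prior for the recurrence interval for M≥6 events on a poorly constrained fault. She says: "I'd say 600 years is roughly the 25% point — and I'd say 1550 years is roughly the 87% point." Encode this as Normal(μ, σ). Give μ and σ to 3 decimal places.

μ = 955.807, σ = 527.520

The p-quantile of Normal(μ,σ) is μ + z_p·σ, with z_{0.25} = -0.6745 and z_{0.87} = 1.126.
Eliminate σ: μ = (z₂·x₁ − z₁·x₂)/(z₂ − z₁) = (1.126·600 − (-0.6745)·1550)/1.801 = 955.807.
Then σ = (x₂ − x₁)/(z₂ − z₁) = (1550 − 600)/1.801 = 527.520.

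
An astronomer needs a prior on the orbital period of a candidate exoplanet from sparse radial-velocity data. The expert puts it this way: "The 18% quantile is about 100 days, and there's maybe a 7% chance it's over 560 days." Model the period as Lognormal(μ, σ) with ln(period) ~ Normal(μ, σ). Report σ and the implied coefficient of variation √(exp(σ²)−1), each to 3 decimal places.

σ ≈ 0.720, CV ≈ 0.825

If T ~ Lognormal(μ,σ) then ln T ~ Normal(μ,σ), so the p-quantile of ln T is μ + z_p·σ.
ln(100) = 4.605 and ln(560) = 6.328; z_{0.18} = -0.9154, z_{0.93} = 1.476.
σ = (6.328 − 4.605)/(1.476 − (-0.9154)) = 0.720.
μ = 4.605 − (-0.9154)·0.720 = 5.265.
CV = √(exp(σ²)−1) = √(exp(0.5191)−1) = 0.825.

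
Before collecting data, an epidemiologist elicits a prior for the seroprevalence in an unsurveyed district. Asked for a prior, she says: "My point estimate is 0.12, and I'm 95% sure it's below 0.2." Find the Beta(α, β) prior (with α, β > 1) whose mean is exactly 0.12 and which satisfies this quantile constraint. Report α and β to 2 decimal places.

α ≈ 6.38, β ≈ 46.78

With mean 0.12 fixed, write α = 0.12s, β = 0.88s where s = α+β.
Need P(θ < 0.2) = 0.95 under Beta(0.12s, 0.88s). Normal approximation: (q−m)/√(m(1−m)/s) ≈ z_{0.95} = 1.64, so s ≈ 0.12·0.88·(1.64)²/(0.2−0.12)² = 44.6.
At s = 44.6: P(θ<0.2) ≈ 0.936. Adjusting to match 0.95 gives s ≈ 53.16.
So α = 0.12·53.16 ≈ 6.38, β = 0.88·53.16 ≈ 46.78.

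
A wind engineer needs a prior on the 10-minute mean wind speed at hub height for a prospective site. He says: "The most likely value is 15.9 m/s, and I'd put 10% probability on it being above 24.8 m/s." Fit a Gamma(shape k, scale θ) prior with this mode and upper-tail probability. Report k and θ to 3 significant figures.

Gamma(k,θ) with k>1 has mode (k−1)θ, so θ = 15.9/(k−1).
Need P(X < 24.8) = 0.9 with θ tied to k this way. Start at k = 2, θ = 15.9: P(X<24.8) ≈ 0.462.
Too low — raise k to concentrate. Iterating converges to k ≈ 10.5.
Then θ = 15.9/(10.5−1) ≈ 1.68.

k ≈ 10.5, θ ≈ 1.68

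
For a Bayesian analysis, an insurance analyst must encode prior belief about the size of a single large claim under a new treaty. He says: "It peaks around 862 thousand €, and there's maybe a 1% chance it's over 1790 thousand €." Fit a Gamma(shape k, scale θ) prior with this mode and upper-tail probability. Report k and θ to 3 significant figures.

Gamma(k,θ) with k>1 has mode (k−1)θ, so θ = 862/(k−1).
Need P(X < 1790) = 0.99 with θ tied to k this way. Start at k = 2, θ = 862: P(X<1790) ≈ 0.614.
Too low — raise k to concentrate. Iterating converges to k ≈ 10.1.
Then θ = 862/(10.1−1) ≈ 94.4.

k ≈ 10.1, θ ≈ 94.4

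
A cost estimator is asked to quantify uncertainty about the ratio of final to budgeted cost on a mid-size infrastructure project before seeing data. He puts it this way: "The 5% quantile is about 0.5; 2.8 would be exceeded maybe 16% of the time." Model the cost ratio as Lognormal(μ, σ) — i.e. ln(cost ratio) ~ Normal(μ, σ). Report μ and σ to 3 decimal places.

μ ≈ 0.381, σ ≈ 0.653

If T ~ Lognormal(μ,σ) then ln T ~ Normal(μ,σ), so the p-quantile of ln T is μ + z_p·σ.
ln(0.5) = -0.6931 and ln(2.8) = 1.03; z_{0.05} = -1.645, z_{0.84} = 0.9945.
σ = (1.03 − -0.6931)/(0.9945 − (-1.645)) = 0.653.
μ = -0.6931 − (-1.645)·0.653 = 0.381.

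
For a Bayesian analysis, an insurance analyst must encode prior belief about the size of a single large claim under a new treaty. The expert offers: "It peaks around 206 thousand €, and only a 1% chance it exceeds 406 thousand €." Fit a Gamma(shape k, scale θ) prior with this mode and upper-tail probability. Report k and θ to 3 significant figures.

Gamma(k,θ) with k>1 has mode (k−1)θ, so θ = 206/(k−1).
Need P(X < 406) = 0.99 with θ tied to k this way. Start at k = 2, θ = 206: P(X<406) ≈ 0.586.
Too low — raise k to concentrate. Iterating converges to k ≈ 11.7.
Then θ = 206/(11.7−1) ≈ 19.3.

k ≈ 11.7, θ ≈ 19.3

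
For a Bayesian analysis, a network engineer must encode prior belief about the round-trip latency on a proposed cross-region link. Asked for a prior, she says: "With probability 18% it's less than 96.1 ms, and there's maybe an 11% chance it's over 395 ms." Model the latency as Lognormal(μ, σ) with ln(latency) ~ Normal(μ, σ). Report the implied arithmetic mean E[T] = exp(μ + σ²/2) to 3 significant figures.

If T ~ Lognormal(μ,σ) then ln T ~ Normal(μ,σ), so the p-quantile of ln T is μ + z_p·σ.
ln(96.1) = 4.565 and ln(395) = 5.979; z_{0.18} = -0.9154, z_{0.89} = 1.227.
σ = (5.979 − 4.565)/(1.227 − (-0.9154)) = 0.660.
μ = 4.565 − (-0.9154)·0.660 = 5.169.
E[T] = exp(μ + σ²/2) = exp(5.169 + 0.2178) = 219 ms.

E[T] ≈ 219 ms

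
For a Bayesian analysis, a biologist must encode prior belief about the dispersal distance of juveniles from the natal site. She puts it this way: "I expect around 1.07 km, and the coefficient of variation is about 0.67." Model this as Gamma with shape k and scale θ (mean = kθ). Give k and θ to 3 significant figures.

k ≈ 2.23, θ ≈ 0.48

For Gamma(k, scale θ): mean = kθ, variance = kθ², so CV = 1/√k.
CV = 0.67, hence k = 1/CV² = 2.23.
Then θ = mean/k = 1.07/2.23 = 0.48.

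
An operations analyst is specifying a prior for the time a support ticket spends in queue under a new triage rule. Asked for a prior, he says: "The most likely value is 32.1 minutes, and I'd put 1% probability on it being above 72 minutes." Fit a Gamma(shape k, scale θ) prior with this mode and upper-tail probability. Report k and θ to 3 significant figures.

k ≈ 8.36, θ ≈ 4.36

Gamma(k,θ) with k>1 has mode (k−1)θ, so θ = 32.1/(k−1).
Need P(X < 72) = 0.99 with θ tied to k this way. Start at k = 2, θ = 32.1: P(X<72) ≈ 0.656.
Too low — raise k to concentrate. Iterating converges to k ≈ 8.36.
Then θ = 32.1/(8.36−1) ≈ 4.36.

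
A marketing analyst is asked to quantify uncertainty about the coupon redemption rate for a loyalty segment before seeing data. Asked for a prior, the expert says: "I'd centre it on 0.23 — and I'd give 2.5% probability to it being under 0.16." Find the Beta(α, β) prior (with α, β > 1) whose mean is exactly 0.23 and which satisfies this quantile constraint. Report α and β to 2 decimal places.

α ≈ 28.03, β ≈ 93.84

With mean 0.23 fixed, write α = 0.23s, β = 0.77s where s = α+β.
Need P(θ < 0.16) = 0.025 under Beta(0.23s, 0.77s). Normal approximation: (q−m)/√(m(1−m)/s) ≈ z_{0.025} = -1.96, so s ≈ 0.23·0.77·(-1.96)²/(0.16−0.23)² = 138.8.
At s = 138.8: P(θ<0.16) ≈ 0.018. Adjusting to match 0.025 gives s ≈ 121.87.
So α = 0.23·121.87 ≈ 28.03, β = 0.77·121.87 ≈ 93.84.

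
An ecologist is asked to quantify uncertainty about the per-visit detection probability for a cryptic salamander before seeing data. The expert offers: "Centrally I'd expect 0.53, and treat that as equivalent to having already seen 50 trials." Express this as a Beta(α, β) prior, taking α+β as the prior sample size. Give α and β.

Under the effective-sample-size interpretation, Beta(α, β) has prior mean α/(α+β) and prior sample size α+β.
So α+β = 50 and α/(α+β) = 0.53, giving α = 0.53·50 = 26.5 and β = 50 − 26.5 = 23.5.

α = 26.5, β = 23.5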